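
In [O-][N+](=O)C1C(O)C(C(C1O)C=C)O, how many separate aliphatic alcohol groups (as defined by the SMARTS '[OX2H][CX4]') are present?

3

[OX2H][CX4] is the SMARTS for an aliphatic alcohol: a hydroxyl oxygen bound to an sp3 (X4) carbon.
The molecule carries 3 separate instances of a hydroxyl group (-OH) meeting every constraint; each maps to a distinct set of atoms, giving 3 matches.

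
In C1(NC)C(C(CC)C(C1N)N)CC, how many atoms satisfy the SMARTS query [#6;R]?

5

Check the 13 heavy atoms by environment: 5× C (in 5-ring) → match; 5× C (acyclic) → no; 3× N (acyclic) → no.
That gives 5 matching atoms.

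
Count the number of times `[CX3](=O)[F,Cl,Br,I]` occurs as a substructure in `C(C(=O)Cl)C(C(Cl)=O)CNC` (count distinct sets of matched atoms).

2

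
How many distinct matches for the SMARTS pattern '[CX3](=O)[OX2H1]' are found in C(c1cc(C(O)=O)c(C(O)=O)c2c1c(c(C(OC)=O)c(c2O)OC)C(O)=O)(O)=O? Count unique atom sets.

[CX3](=O)[OX2H1] is the SMARTS for a carboxylic acid: an sp2 carbon double-bonded to O and single-bonded to an -OH oxygen.
The molecule carries 4 separate instances of a carboxylic acid group (-C(=O)OH) meeting every constraint; each maps to a distinct set of atoms, giving 4 matches.

4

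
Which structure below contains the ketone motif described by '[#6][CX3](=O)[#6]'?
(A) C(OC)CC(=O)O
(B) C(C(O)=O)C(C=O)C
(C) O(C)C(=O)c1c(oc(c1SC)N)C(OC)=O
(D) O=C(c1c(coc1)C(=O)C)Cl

D

[#6][CX3](=O)[#6] describes a carbonyl carbon (no H) flanked by two carbons (a ketone).
(A) has a carboxylic acid group (-C(=O)OH) but one neighbour of the carbonyl carbon is O, not C.
(B) has a carboxylic acid group (-C(=O)OH) but one neighbour of the carbonyl carbon is O, not C.
(C) has a methyl-ester group (-C(=O)OCH3) but one neighbour of the carbonyl carbon is O, not C.
(D) contains an acetyl/ketone group (-C(=O)CH3), which satisfies every atom and bond constraint.
So the answer is (D).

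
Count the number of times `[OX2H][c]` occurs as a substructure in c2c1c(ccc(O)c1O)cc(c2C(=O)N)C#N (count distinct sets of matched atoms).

2

[OX2H][c] is the SMARTS for a phenol: a hydroxyl oxygen attached to an aromatic carbon.
The molecule carries 2 separate instances of a hydroxyl group (-OH) meeting every constraint; each maps to a distinct set of atoms, giving 2 matches.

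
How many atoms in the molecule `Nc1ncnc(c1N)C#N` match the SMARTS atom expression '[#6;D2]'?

Check the 10 heavy atoms by environment: 2× n (aromatic, D2) → no; 1× c (aromatic, D2) → match; 3× c (aromatic, D3) → no; 3× N (D1) → no; 1× C (D2) → match.
Summing the matching environments: 1 + 1 = 2 matching atoms.

2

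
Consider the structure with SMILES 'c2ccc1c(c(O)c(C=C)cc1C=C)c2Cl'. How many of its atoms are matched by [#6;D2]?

6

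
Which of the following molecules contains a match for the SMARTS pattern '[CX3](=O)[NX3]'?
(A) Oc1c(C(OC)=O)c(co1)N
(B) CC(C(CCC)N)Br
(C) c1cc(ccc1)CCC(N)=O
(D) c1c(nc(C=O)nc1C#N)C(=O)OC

[CX3](=O)[NX3] describes a carbonyl carbon bonded to a trivalent nitrogen (an amide).
(A) has a primary amino group (-NH2) but the -NH2 is not attached to a carbonyl carbon.
(B) has a primary amino group (-NH2) but the -NH2 is not attached to a carbonyl carbon.
(C) contains a primary amide (-C(=O)NH2), which satisfies every atom and bond constraint.
(D) has a nitrile (-C#N) but the nitrile N is NX1 (triple-bonded), not NX3.
So the answer is (C).

C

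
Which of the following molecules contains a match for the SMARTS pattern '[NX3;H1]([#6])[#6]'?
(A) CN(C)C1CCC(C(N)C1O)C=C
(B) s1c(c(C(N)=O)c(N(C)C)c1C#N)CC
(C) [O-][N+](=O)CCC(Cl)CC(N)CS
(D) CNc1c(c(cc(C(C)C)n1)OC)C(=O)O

D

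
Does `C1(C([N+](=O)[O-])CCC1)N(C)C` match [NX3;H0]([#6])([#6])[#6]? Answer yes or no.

Yes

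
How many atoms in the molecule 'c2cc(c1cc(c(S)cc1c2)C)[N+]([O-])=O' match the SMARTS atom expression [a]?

10

The query [a] means: a matches any aromatic atom.
Check the 15 heavy atoms by environment: 10× c (aromatic) → match; 1× S → no; 1× N (charge +1) → no; 1× O (charge -1) → no; 1× O → no; 1× C → no.
That gives 10 matching atoms.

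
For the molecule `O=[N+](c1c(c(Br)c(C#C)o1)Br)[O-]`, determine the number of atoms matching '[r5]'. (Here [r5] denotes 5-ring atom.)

The query [r5] means: r5 matches atoms in a five-membered ring.
Check the 12 heavy atoms by environment: 1× o (aromatic, in 5-ring) → match; 4× c (aromatic, in 5-ring) → match; 2× Br (acyclic) → no; 1× N (charge +1, acyclic) → no; 1× O (charge -1, acyclic) → no; 1× O (acyclic) → no; 2× C (acyclic) → no.
Summing the matching environments: 1 + 4 = 5 matching atoms.

5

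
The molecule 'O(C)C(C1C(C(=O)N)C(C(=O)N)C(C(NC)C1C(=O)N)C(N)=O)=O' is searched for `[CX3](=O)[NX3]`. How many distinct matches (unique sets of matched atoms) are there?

4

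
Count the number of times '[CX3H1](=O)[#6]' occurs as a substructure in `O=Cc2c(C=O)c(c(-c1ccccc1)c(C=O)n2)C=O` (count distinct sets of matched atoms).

4

[CX3H1](=O)[#6] is the SMARTS for an aldehyde: an sp2 carbon with one H, double-bonded to O and single-bonded to carbon.
The molecule carries 4 separate instances of an aldehyde (-CHO) meeting every constraint; each maps to a distinct set of atoms, giving 4 matches.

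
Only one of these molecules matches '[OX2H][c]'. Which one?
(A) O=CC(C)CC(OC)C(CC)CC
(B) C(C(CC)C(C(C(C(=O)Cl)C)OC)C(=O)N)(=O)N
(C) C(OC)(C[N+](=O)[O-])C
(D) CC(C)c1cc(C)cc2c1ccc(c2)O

[OX2H][c] describes a hydroxyl oxygen attached to an aromatic carbon (a phenol).
(A) has a methoxy ether (-OCH3) but the oxygen has H0, not H1.
(B) has a methoxy ether (-OCH3) but the oxygen has H0, not H1.
(C) has a methoxy ether (-OCH3) but the oxygen has H0, not H1.
(D) contains a hydroxyl group (-OH), which satisfies every atom and bond constraint.
So the answer is (D).

D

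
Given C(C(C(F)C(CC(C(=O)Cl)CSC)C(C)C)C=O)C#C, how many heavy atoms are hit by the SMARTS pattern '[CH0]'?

2

Check the 20 heavy atoms by environment: 3× C (H2) → no; 7× C (H1) → no; 1× S (H0) → no; 3× C (H3) → no; 2× O (H0) → no; 2× C (H0) → match; 1× Cl (H0) → no; 1× F (H0) → no.
That gives 2 matching atoms.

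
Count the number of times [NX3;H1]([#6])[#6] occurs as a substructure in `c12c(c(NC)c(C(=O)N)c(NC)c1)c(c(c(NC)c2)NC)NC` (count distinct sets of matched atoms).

5

[NX3;H1]([#6])[#6] is the SMARTS for a secondary amine: a trivalent nitrogen with one H, bonded to two carbons.
The molecule carries 5 separate instances of an N-methylamino group (-NHCH3) meeting every constraint; each maps to a distinct set of atoms, giving 5 matches.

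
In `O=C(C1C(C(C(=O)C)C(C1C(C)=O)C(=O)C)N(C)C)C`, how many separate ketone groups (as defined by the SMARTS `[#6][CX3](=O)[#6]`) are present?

[#6][CX3](=O)[#6] is the SMARTS for a ketone: a carbonyl carbon (no H) flanked by two carbons.
The molecule carries 4 separate instances of an acetyl/ketone group (-C(=O)CH3) meeting every constraint; each maps to a distinct set of atoms, giving 4 matches.

4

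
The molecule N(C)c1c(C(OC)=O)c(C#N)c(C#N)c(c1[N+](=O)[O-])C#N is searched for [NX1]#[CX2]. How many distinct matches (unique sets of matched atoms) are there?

[NX1]#[CX2] is the SMARTS for a nitrile: a nitrogen triple-bonded to a two-connected carbon.
The molecule carries 3 separate instances of a nitrile (-C#N) meeting every constraint; each maps to a distinct set of atoms, giving 3 matches.

3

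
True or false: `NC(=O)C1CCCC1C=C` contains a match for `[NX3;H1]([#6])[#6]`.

False

The pattern [NX3;H1]([#6])[#6] describes a trivalent nitrogen with one H, bonded to two carbons — a secondary amine.
The closest candidate here is a primary amide (-C(=O)NH2), but the -C(=O)NH2 nitrogen has H2, not H1. No other fragment satisfies the full query, so there is no match.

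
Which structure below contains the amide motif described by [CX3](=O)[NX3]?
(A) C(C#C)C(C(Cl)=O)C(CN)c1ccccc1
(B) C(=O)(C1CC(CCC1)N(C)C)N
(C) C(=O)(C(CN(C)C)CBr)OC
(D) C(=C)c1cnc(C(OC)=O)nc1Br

[CX3](=O)[NX3] describes a carbonyl carbon bonded to a trivalent nitrogen (an amide).
(A) has a primary amino group (-NH2) but the -NH2 is not attached to a carbonyl carbon.
(B) contains a primary amide (-C(=O)NH2), which satisfies every atom and bond constraint.
(C) has a methyl-ester group (-C(=O)OCH3) but the carbonyl is bonded to O, not to an NX3 nitrogen.
(D) has a methyl-ester group (-C(=O)OCH3) but the carbonyl is bonded to O, not to an NX3 nitrogen.
So the answer is (B).

B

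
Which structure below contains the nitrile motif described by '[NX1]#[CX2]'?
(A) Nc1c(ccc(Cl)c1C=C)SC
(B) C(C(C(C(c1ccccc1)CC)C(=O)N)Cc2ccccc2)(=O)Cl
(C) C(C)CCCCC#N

C

[NX1]#[CX2] describes a nitrogen triple-bonded to a two-connected carbon (a nitrile).
(A) has a primary amino group (-NH2) but the nitrogen is NX3 (three connections), not NX1 triple-bonded.
(B) has a primary amide (-C(=O)NH2) but the nitrogen is NX3, not NX1.
(C) contains a nitrile (-C#N), which satisfies every atom and bond constraint.
So the answer is (C).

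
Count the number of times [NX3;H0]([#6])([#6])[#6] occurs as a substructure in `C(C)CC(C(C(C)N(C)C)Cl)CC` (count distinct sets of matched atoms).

[NX3;H0]([#6])([#6])[#6] is the SMARTS for a tertiary amine: a trivalent nitrogen with no H, bonded to three carbons.
Exactly one fragment in the molecule meets all constraints, giving 1 match.

1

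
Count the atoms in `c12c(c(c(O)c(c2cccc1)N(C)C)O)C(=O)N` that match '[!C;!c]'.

5

Check the 18 heavy atoms by environment: 10× c (aromatic) → no; 3× O → match; 3× C → no; 2× N → match.
Summing the matching environments: 3 + 2 = 5 matching atoms.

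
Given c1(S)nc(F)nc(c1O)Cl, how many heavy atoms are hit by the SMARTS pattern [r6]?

6

Check the 10 heavy atoms by environment: 2× n (aromatic, in 6-ring) → match; 4× c (aromatic, in 6-ring) → match; 1× Cl (acyclic) → no; 1× S (acyclic) → no; 1× F (acyclic) → no; 1× O (acyclic) → no.
Summing the matching environments: 2 + 4 = 6 matching atoms.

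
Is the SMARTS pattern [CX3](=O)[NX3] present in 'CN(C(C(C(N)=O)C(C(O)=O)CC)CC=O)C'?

The pattern [CX3](=O)[NX3] describes a carbonyl carbon bonded to a trivalent nitrogen — an amide.
The molecule carries a primary amide (-C(=O)NH2), whose atoms satisfy every constraint of the query, so the pattern matches.

Yes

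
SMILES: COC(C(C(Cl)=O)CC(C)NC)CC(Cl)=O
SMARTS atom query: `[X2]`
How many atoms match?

Check the 16 heavy atoms by environment: 8× C (X4) → no; 1× N (X3) → no; 1× O (X2) → match; 2× C (X3) → no; 2× O (X1) → no; 2× Cl (X1) → no.
That gives 1 matching atom.

1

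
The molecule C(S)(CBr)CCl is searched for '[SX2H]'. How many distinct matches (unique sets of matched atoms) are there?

1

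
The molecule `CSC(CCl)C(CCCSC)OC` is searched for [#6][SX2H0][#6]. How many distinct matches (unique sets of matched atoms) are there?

[#6][SX2H0][#6] is the SMARTS for a thioether: an aliphatic sulfur bridging two carbons with no H on the sulfur.
The molecule carries 2 separate instances of a methylthio ether (-SCH3) meeting every constraint; each maps to a distinct set of atoms, giving 2 matches.

2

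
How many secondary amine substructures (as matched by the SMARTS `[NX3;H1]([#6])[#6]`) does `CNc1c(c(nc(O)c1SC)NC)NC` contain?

[NX3;H1]([#6])[#6] is the SMARTS for a secondary amine: a trivalent nitrogen with one H, bonded to two carbons.
The molecule carries 3 separate instances of an N-methylamino group (-NHCH3) meeting every constraint; each maps to a distinct set of atoms, giving 3 matches.

3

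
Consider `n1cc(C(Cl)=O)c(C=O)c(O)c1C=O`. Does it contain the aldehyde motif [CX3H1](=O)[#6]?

The pattern [CX3H1](=O)[#6] describes an sp2 carbon with one H, double-bonded to O and single-bonded to carbon — an aldehyde.
The molecule carries an aldehyde (-CHO), whose atoms satisfy every constraint of the query, so the pattern matches.

Yes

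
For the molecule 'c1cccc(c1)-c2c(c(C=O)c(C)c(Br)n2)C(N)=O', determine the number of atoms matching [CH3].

The query [CH3] means: aliphatic carbon with exactly three hydrogens.
Check the 19 heavy atoms by environment: 1× n (aromatic, H0) → no; 6× c (aromatic, H0) → no; 5× c (aromatic, H1) → no; 1× C (H1) → no; 2× O (H0) → no; 1× Br (H0) → no; 1× C (H3) → match; 1× C (H0) → no; 1× N (H2) → no.
That gives 1 matching atom.

1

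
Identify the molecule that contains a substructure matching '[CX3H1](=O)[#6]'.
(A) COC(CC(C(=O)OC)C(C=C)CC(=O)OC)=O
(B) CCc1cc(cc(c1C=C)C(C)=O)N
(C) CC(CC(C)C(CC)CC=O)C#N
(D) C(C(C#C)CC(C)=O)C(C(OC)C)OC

C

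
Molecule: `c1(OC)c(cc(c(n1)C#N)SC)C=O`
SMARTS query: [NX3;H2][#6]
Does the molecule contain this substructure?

No

The pattern [NX3;H2][#6] describes a trivalent nitrogen with two H attached to carbon — a primary amine.
The closest candidate here is a nitrile (-C#N), but the nitrogen is NX1 (triple-bonded), not NX3 with two H. No other fragment satisfies the full query, so there is no match.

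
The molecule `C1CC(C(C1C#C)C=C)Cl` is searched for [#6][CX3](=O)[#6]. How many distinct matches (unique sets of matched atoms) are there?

0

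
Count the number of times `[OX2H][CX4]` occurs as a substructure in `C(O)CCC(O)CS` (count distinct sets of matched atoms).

[OX2H][CX4] is the SMARTS for an aliphatic alcohol: a hydroxyl oxygen bound to an sp3 (X4) carbon.
The molecule carries 2 separate instances of a hydroxyl group (-OH) meeting every constraint; each maps to a distinct set of atoms, giving 2 matches.

2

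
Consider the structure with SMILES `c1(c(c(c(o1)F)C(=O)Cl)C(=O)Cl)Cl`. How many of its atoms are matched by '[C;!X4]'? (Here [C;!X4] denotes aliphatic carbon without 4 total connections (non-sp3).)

The query [C;!X4] means: aliphatic carbon that does not have four total connections.
Check the 13 heavy atoms by environment: 1× o (aromatic, X2) → no; 4× c (aromatic, X3) → no; 2× C (X3) → match; 2× O (X1) → no; 3× Cl (X1) → no; 1× F (X1) → no.
That gives 2 matching atoms.

2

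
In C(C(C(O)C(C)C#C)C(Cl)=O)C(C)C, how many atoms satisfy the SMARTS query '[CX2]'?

2

Check the 14 heavy atoms by environment: 8× C (X4) → no; 1× O (X2) → no; 2× C (X2) → match; 1× C (X3) → no; 1× O (X1) → no; 1× Cl (X1) → no.
That gives 2 matching atoms.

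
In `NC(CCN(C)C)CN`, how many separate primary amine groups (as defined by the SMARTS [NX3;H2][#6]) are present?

2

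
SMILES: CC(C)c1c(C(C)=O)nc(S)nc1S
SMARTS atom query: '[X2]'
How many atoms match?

4

Check the 14 heavy atoms by environment: 2× n (aromatic, X2) → match; 4× c (aromatic, X3) → no; 2× S (X2) → match; 1× C (X3) → no; 1× O (X1) → no; 4× C (X4) → no.
Summing the matching environments: 2 + 2 = 4 matching atoms.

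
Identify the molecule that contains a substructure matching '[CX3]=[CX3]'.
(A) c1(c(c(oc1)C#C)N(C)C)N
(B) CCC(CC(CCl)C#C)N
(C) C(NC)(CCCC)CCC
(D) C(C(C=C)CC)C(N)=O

D

[CX3]=[CX3] describes a non-aromatic C=C double bond between two sp2 carbons (an alkene).
(A) has an ethynyl group (-C#CH) but the C-C bond is a triple bond, not a double bond.
(B) has an ethynyl group (-C#CH) but the C-C bond is a triple bond, not a double bond.
(C) has an ethyl group (-CH2CH3) but its C-C bond is a single bond between CX4 carbons, not CX3=CX3.
(D) contains a vinyl group (-CH=CH2), which satisfies every atom and bond constraint.
So the answer is (D).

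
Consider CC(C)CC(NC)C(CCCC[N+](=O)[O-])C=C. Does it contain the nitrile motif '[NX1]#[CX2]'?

No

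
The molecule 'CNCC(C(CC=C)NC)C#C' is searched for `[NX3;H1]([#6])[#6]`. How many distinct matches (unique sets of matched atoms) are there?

[NX3;H1]([#6])[#6] is the SMARTS for a secondary amine: a trivalent nitrogen with one H, bonded to two carbons.
The molecule carries 2 separate instances of an N-methylamino group (-NHCH3) meeting every constraint; each maps to a distinct set of atoms, giving 2 matches.

2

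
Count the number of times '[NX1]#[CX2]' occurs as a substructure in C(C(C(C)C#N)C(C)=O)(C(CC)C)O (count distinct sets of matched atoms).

1

[NX1]#[CX2] is the SMARTS for a nitrile: a nitrogen triple-bonded to a two-connected carbon.
Exactly one fragment in the molecule meets all constraints, giving 1 match.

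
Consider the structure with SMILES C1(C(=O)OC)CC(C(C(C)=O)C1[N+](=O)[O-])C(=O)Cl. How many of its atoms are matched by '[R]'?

5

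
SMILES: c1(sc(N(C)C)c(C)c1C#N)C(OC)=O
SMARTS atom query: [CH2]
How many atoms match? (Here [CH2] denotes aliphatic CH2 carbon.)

0

Check the 15 heavy atoms by environment: 1× s (aromatic, H0) → no; 4× c (aromatic, H0) → no; 2× C (H0) → no; 2× N (H0) → no; 4× C (H3) → no; 2× O (H0) → no.
No environment satisfies the query, so 0 matching atoms.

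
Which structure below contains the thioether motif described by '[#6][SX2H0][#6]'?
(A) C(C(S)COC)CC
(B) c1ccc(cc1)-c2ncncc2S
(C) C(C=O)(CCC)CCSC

C

[#6][SX2H0][#6] describes an aliphatic sulfur bridging two carbons with no H on the sulfur (a thioether).
(A) has a methoxy ether (-OCH3) but the bridging atom is O, not S.
(B) has a thiol (-SH) but the sulfur has H1, not H0 bridging two carbons.
(C) contains a methylthio ether (-SCH3), which satisfies every atom and bond constraint.
So the answer is (C).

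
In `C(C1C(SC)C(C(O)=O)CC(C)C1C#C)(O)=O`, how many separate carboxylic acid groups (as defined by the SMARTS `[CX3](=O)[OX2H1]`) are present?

[CX3](=O)[OX2H1] is the SMARTS for a carboxylic acid: an sp2 carbon double-bonded to O and single-bonded to an -OH oxygen.
The molecule carries 2 separate instances of a carboxylic acid group (-C(=O)OH) meeting every constraint; each maps to a distinct set of atoms, giving 2 matches.

2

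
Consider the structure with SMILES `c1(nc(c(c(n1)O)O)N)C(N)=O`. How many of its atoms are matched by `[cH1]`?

0

Check the 12 heavy atoms by environment: 2× n (aromatic, H0) → no; 4× c (aromatic, H0) → no; 1× C (H0) → no; 1× O (H0) → no; 2× N (H2) → no; 2× O (H1) → no.
No environment satisfies the query, so 0 matching atoms.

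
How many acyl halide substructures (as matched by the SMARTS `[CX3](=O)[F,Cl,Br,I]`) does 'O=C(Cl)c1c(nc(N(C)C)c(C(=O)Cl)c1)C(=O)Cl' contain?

3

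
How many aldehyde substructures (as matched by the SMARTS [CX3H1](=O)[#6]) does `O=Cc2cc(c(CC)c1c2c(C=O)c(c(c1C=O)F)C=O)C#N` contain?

4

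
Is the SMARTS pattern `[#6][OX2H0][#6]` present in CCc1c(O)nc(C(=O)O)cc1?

No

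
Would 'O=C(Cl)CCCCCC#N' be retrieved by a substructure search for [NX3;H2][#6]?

The pattern [NX3;H2][#6] describes a trivalent nitrogen with two H attached to carbon — a primary amine.
The closest candidate here is a nitrile (-C#N), but the nitrogen is NX1 (triple-bonded), not NX3 with two H. No other fragment satisfies the full query, so there is no match.

No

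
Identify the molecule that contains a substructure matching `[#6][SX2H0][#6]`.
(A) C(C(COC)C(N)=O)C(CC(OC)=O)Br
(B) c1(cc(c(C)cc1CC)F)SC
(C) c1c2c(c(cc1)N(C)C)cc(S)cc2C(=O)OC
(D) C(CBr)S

[#6][SX2H0][#6] describes an aliphatic sulfur bridging two carbons with no H on the sulfur (a thioether).
(A) has a methoxy ether (-OCH3) but the bridging atom is O, not S.
(B) contains a methylthio ether (-SCH3), which satisfies every atom and bond constraint.
(C) has a thiol (-SH) but the sulfur has H1, not H0 bridging two carbons.
(D) has a thiol (-SH) but the sulfur has H1, not H0 bridging two carbons.
So the answer is (B).

B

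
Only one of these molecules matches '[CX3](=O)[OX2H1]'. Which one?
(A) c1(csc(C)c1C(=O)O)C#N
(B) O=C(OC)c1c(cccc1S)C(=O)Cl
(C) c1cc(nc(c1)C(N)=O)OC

A

[CX3](=O)[OX2H1] describes an sp2 carbon double-bonded to O and single-bonded to an -OH oxygen (a carboxylic acid).
(A) contains a carboxylic acid group (-C(=O)OH), which satisfies every atom and bond constraint.
(B) has an acyl chloride (-C(=O)Cl) but the carbonyl is bonded to Cl, not to an -OH oxygen.
(C) has a primary amide (-C(=O)NH2) but the carbonyl is bonded to N, not to an -OH oxygen.
So the answer is (A).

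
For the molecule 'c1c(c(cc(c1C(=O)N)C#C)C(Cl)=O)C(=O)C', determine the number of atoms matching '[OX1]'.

3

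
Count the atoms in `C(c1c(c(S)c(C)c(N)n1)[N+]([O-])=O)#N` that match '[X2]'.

3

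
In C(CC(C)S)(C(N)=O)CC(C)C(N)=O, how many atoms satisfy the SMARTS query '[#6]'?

9

The query [#6] means: #6 matches any atom with atomic number 6 (carbon, aromatic or aliphatic).
Check the 14 heavy atoms by environment: 9× C → match; 2× O → no; 2× N → no; 1× S → no.
That gives 9 matching atoms.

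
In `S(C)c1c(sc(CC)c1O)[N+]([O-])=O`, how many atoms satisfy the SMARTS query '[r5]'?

The query [r5] means: r5 matches atoms in a five-membered ring.
Check the 13 heavy atoms by environment: 1× s (aromatic, in 5-ring) → match; 4× c (aromatic, in 5-ring) → match; 3× C (acyclic) → no; 2× O (acyclic) → no; 1× N (charge +1, acyclic) → no; 1× O (charge -1, acyclic) → no; 1× S (acyclic) → no.
Summing the matching environments: 1 + 4 = 5 matching atoms.

5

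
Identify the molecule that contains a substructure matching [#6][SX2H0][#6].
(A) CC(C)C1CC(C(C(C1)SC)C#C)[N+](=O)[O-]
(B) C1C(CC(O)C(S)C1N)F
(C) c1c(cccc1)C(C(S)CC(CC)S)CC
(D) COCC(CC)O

A

[#6][SX2H0][#6] describes an aliphatic sulfur bridging two carbons with no H on the sulfur (a thioether).
(A) contains a methylthio ether (-SCH3), which satisfies every atom and bond constraint.
(B) has a thiol (-SH) but the sulfur has H1, not H0 bridging two carbons.
(C) has a thiol (-SH) but the sulfur has H1, not H0 bridging two carbons.
(D) has a methoxy ether (-OCH3) but the bridging atom is O, not S.
So the answer is (A).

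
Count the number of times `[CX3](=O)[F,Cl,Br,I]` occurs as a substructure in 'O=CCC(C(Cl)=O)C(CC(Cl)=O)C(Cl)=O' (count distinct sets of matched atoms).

[CX3](=O)[F,Cl,Br,I] is the SMARTS for an acyl halide: a carbonyl carbon bonded to a halogen.
The molecule carries 3 separate instances of an acyl chloride (-C(=O)Cl) meeting every constraint; each maps to a distinct set of atoms, giving 3 matches.

3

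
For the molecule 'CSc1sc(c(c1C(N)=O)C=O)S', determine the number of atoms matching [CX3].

The query [CX3] means: C with X3: aliphatic carbon with exactly 3 total connections.
Check the 13 heavy atoms by environment: 1× s (aromatic, X2) → no; 4× c (aromatic, X3) → no; 2× C (X3) → match; 2× O (X1) → no; 1× N (X3) → no; 2× S (X2) → no; 1× C (X4) → no.
That gives 2 matching atoms.

2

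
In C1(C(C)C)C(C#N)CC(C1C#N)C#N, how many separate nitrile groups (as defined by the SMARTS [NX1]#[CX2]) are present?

3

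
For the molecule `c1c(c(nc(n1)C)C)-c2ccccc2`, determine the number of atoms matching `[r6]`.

12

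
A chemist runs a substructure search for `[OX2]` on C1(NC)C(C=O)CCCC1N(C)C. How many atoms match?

0

Check the 13 heavy atoms by environment: 9× C (X4) → no; 1× C (X3) → no; 1× O (X1) → no; 2× N (X3) → no.
No environment satisfies the query, so 0 matching atoms.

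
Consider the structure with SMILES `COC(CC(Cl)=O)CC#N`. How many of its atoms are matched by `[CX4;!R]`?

4

The query [CX4;!R] means: aliphatic carbon with four total connections, not in a ring.
Check the 10 heavy atoms by environment: 4× C (X4, acyclic) → match; 1× C (X2, acyclic) → no; 1× N (X1, acyclic) → no; 1× O (X2, acyclic) → no; 1× C (X3, acyclic) → no; 1× O (X1, acyclic) → no; 1× Cl (X1, acyclic) → no.
That gives 4 matching atoms.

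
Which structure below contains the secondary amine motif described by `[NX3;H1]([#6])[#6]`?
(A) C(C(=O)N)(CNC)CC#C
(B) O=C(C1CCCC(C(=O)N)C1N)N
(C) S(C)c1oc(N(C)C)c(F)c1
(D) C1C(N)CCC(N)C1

A

[NX3;H1]([#6])[#6] describes a trivalent nitrogen with one H, bonded to two carbons (a secondary amine).
(A) contains an N-methylamino group (-NHCH3), which satisfies every atom and bond constraint.
(B) has a primary amide (-C(=O)NH2) but the -C(=O)NH2 nitrogen has H2, not H1.
(C) has a dimethylamino group (-N(CH3)2) but the nitrogen has H0, not H1.
(D) has a primary amino group (-NH2) but the nitrogen has H2 and only one carbon neighbour.
So the answer is (A).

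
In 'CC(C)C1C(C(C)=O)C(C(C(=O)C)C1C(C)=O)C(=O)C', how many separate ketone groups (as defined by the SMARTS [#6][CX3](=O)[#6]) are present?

[#6][CX3](=O)[#6] is the SMARTS for a ketone: a carbonyl carbon (no H) flanked by two carbons.
The molecule carries 4 separate instances of an acetyl/ketone group (-C(=O)CH3) meeting every constraint; each maps to a distinct set of atoms, giving 4 matches.

4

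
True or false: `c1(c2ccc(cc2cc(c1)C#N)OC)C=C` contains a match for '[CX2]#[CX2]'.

False

The pattern [CX2]#[CX2] describes a carbon-carbon triple bond — an alkyne.
The closest candidate here is a nitrile (-C#N), but the triple bond is C#N, not C#C. No other fragment satisfies the full query, so there is no match.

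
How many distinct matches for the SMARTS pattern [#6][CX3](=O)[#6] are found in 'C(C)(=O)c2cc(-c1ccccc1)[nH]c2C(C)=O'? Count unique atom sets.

2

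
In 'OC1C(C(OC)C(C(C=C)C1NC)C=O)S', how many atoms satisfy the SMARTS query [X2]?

The query [X2] means: any atom with exactly two total connections (bonds + H).
Check the 16 heavy atoms by environment: 8× C (X4) → no; 3× C (X3) → no; 1× O (X1) → no; 1× S (X2) → match; 2× O (X2) → match; 1× N (X3) → no.
Summing the matching environments: 1 + 2 = 3 matching atoms.

3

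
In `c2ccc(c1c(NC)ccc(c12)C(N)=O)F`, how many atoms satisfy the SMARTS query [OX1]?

Check the 16 heavy atoms by environment: 10× c (aromatic, X3) → no; 2× N (X3) → no; 1× C (X4) → no; 1× C (X3) → no; 1× O (X1) → match; 1× F (X1) → no.
That gives 1 matching atom.

1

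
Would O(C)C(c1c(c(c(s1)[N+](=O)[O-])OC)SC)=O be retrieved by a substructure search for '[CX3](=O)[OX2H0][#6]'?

Yes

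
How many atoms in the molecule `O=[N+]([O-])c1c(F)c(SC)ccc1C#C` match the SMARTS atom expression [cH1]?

2

The query [cH1] means: aromatic carbon bearing exactly one hydrogen.
Check the 14 heavy atoms by environment: 4× c (aromatic, H0) → no; 2× c (aromatic, H1) → match; 1× C (H0) → no; 1× C (H1) → no; 1× N (charge +1, H0) → no; 1× O (charge -1, H0) → no; 1× O (H0) → no; 1× F (H0) → no; 1× S (H0) → no; 1× C (H3) → no.
That gives 2 matching atoms.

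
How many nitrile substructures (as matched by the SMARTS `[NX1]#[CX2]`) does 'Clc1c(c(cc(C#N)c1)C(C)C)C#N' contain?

[NX1]#[CX2] is the SMARTS for a nitrile: a nitrogen triple-bonded to a two-connected carbon.
The molecule carries 2 separate instances of a nitrile (-C#N) meeting every constraint; each maps to a distinct set of atoms, giving 2 matches.

2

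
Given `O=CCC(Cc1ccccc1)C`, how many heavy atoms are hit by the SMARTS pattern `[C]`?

5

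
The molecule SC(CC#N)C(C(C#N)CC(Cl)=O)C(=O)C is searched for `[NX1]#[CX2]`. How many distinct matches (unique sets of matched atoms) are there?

2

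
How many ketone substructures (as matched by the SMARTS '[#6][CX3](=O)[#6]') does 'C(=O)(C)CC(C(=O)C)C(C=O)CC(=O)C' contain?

3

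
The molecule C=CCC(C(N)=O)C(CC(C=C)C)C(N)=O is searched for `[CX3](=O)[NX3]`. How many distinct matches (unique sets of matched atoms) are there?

2

[CX3](=O)[NX3] is the SMARTS for an amide: a carbonyl carbon bonded to a trivalent nitrogen.
The molecule carries 2 separate instances of a primary amide (-C(=O)NH2) meeting every constraint; each maps to a distinct set of atoms, giving 2 matches.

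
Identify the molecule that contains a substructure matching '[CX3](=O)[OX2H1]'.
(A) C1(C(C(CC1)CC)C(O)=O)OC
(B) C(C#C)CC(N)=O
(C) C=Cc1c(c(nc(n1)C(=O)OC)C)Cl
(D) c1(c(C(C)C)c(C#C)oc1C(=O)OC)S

A

[CX3](=O)[OX2H1] describes an sp2 carbon double-bonded to O and single-bonded to an -OH oxygen (a carboxylic acid).
(A) contains a carboxylic acid group (-C(=O)OH), which satisfies every atom and bond constraint.
(B) has a primary amide (-C(=O)NH2) but the carbonyl is bonded to N, not to an -OH oxygen.
(C) has a methyl-ester group (-C(=O)OCH3) but the singly-bonded O has no H (OX2H0, not OX2H1).
(D) has a methyl-ester group (-C(=O)OCH3) but the singly-bonded O has no H (OX2H0, not OX2H1).
So the answer is (A).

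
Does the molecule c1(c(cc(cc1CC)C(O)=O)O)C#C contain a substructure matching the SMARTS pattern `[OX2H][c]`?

The pattern [OX2H][c] describes a hydroxyl oxygen attached to an aromatic carbon — a phenol.
The molecule carries a hydroxyl group (-OH), whose atoms satisfy every constraint of the query, so the pattern matches.

Yes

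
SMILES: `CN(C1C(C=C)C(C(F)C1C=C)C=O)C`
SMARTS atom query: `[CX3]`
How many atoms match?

5

The query [CX3] means: C with X3: aliphatic carbon with exactly 3 total connections.
Check the 15 heavy atoms by environment: 7× C (X4) → no; 5× C (X3) → match; 1× O (X1) → no; 1× F (X1) → no; 1× N (X3) → no.
That gives 5 matching atoms.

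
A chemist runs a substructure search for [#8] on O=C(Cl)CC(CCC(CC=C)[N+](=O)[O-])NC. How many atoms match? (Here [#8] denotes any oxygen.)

The query [#8] means: #8 matches any oxygen atom.
Check the 16 heavy atoms by environment: 10× C → no; 1× N → no; 1× N (charge +1) → no; 1× O (charge -1) → match; 2× O → match; 1× Cl → no.
Summing the matching environments: 1 + 2 = 3 matching atoms.

3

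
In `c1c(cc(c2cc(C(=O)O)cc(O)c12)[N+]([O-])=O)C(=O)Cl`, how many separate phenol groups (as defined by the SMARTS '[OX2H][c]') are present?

1

[OX2H][c] is the SMARTS for a phenol: a hydroxyl oxygen attached to an aromatic carbon.
Exactly one fragment in the molecule meets all constraints, giving 1 match.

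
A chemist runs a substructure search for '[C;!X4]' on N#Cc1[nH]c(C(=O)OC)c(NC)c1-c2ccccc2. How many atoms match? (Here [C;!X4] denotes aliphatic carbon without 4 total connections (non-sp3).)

2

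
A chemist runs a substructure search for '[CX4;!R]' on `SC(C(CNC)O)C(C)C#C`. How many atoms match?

Check the 11 heavy atoms by environment: 6× C (X4, acyclic) → match; 2× C (X2, acyclic) → no; 1× S (X2, acyclic) → no; 1× O (X2, acyclic) → no; 1× N (X3, acyclic) → no.
That gives 6 matching atoms.

6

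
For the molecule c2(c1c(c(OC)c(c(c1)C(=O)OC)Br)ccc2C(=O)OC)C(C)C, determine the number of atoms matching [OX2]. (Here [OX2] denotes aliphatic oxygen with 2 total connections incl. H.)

3

The query [OX2] means: aliphatic oxygen with two total connections — ether, hydroxyl, or ester single-bond O.
Check the 24 heavy atoms by environment: 10× c (aromatic, X3) → no; 2× C (X3) → no; 2× O (X1) → no; 3× O (X2) → match; 6× C (X4) → no; 1× Br (X1) → no.
That gives 3 matching atoms.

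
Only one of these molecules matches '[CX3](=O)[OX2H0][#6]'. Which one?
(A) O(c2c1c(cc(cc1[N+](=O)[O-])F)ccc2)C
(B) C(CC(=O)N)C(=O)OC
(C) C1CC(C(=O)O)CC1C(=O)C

B

[CX3](=O)[OX2H0][#6] describes a carbonyl carbon bonded to an oxygen that is itself bonded to carbon (no H on that O) (an ester).
(A) has a methoxy ether (-OCH3) but the ether oxygen is not adjacent to a C=O carbon.
(B) contains a methyl-ester group (-C(=O)OCH3), which satisfies every atom and bond constraint.
(C) has a carboxylic acid group (-C(=O)OH) but the singly-bonded O carries H (OX2H1, not H0).
So the answer is (B).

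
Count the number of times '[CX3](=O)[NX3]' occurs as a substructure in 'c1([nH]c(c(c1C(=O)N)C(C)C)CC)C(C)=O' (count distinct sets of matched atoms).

1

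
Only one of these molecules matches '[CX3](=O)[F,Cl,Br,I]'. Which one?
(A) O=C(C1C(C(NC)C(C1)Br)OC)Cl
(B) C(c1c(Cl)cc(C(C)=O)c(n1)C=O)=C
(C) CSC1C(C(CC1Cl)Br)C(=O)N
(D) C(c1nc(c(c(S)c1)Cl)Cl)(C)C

A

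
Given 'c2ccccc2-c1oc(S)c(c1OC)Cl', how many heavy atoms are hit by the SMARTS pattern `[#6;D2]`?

The query [#6;D2] means: any carbon bonded to exactly two heavy atoms.
Check the 15 heavy atoms by environment: 1× o (aromatic, D2) → no; 5× c (aromatic, D3) → no; 1× S (D1) → no; 1× Cl (D1) → no; 5× c (aromatic, D2) → match; 1× O (D2) → no; 1× C (D1) → no.
That gives 5 matching atoms.

5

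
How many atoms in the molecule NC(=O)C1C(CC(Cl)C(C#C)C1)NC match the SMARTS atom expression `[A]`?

The query [A] means: A matches any aliphatic (non-aromatic) heavy atom.
Check the 14 heavy atoms by environment: 10× C → match; 2× N → match; 1× O → match; 1× Cl → match.
Summing the matching environments: 10 + 2 + 1 + 1 = 14 matching atoms.

14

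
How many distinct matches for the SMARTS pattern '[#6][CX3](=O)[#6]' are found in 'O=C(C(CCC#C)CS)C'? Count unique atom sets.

[#6][CX3](=O)[#6] is the SMARTS for a ketone: a carbonyl carbon (no H) flanked by two carbons.
Exactly one fragment in the molecule meets all constraints, giving 1 match.

1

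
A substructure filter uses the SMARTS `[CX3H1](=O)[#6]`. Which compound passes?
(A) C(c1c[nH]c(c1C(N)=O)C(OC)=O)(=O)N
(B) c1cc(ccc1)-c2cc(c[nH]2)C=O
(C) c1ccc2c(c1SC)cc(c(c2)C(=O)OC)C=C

B

[CX3H1](=O)[#6] describes an sp2 carbon with one H, double-bonded to O and single-bonded to carbon (an aldehyde).
(A) has a methyl-ester group (-C(=O)OCH3) but the carbonyl carbon has H0, not H1.
(B) contains an aldehyde (-CHO), which satisfies every atom and bond constraint.
(C) has a methyl-ester group (-C(=O)OCH3) but the carbonyl carbon has H0, not H1.
So the answer is (B).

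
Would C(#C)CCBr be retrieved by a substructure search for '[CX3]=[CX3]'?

The pattern [CX3]=[CX3] describes a non-aromatic C=C double bond between two sp2 carbons — an alkene.
The closest candidate here is an ethynyl group (-C#CH), but the C-C bond is a triple bond, not a double bond. No other fragment satisfies the full query, so there is no match.

No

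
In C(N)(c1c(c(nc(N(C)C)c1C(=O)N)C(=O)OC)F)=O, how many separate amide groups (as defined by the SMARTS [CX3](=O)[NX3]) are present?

[CX3](=O)[NX3] is the SMARTS for an amide: a carbonyl carbon bonded to a trivalent nitrogen.
The molecule carries 2 separate instances of a primary amide (-C(=O)NH2) meeting every constraint; each maps to a distinct set of atoms, giving 2 matches.

2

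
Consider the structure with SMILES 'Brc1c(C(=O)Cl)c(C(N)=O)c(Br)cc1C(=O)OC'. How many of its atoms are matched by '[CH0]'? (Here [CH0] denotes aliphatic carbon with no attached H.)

3

Check the 18 heavy atoms by environment: 5× c (aromatic, H0) → no; 1× c (aromatic, H1) → no; 3× C (H0) → match; 4× O (H0) → no; 1× N (H2) → no; 2× Br (H0) → no; 1× Cl (H0) → no; 1× C (H3) → no.
That gives 3 matching atoms.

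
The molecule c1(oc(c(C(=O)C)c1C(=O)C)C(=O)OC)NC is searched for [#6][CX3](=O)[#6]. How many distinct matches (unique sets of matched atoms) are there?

2

[#6][CX3](=O)[#6] is the SMARTS for a ketone: a carbonyl carbon (no H) flanked by two carbons.
The molecule carries 2 separate instances of an acetyl/ketone group (-C(=O)CH3) meeting every constraint; each maps to a distinct set of atoms, giving 2 matches.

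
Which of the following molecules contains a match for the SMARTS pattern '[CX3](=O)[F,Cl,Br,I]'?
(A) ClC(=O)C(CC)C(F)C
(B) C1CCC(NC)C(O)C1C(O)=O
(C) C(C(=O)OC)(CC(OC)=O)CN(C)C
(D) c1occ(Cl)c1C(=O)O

A

[CX3](=O)[F,Cl,Br,I] describes a carbonyl carbon bonded to a halogen (an acyl halide).
(A) contains an acyl chloride (-C(=O)Cl), which satisfies every atom and bond constraint.
(B) has a carboxylic acid group (-C(=O)OH) but the carbonyl is bonded to -OH, not to a halogen.
(C) has a methyl-ester group (-C(=O)OCH3) but the carbonyl is bonded to -O-C, not to a halogen.
(D) has a carboxylic acid group (-C(=O)OH) but the carbonyl is bonded to -OH, not to a halogen.
So the answer is (A).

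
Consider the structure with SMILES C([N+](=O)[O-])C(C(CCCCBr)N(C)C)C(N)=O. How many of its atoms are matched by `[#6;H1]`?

2

The query [#6;H1] means: any carbon bearing exactly one hydrogen.
Check the 17 heavy atoms by environment: 5× C (H2) → no; 2× C (H1) → match; 1× N (H0) → no; 2× C (H3) → no; 1× Br (H0) → no; 1× N (charge +1, H0) → no; 1× O (charge -1, H0) → no; 2× O (H0) → no; 1× C (H0) → no; 1× N (H2) → no.
That gives 2 matching atoms.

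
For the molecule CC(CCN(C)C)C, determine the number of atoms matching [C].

7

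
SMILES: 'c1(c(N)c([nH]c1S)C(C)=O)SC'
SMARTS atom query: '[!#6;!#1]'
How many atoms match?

The query [!#6;!#1] means: not carbon and not hydrogen — any heteroatom.
Check the 12 heavy atoms by environment: 1× n (aromatic) → match; 4× c (aromatic) → no; 2× S → match; 3× C → no; 1× O → match; 1× N → match.
Summing the matching environments: 1 + 2 + 1 + 1 = 5 matching atoms.

5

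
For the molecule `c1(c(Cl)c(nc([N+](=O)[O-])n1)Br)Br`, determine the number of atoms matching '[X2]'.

2

The query [X2] means: any atom with exactly two total connections (bonds + H).
Check the 12 heavy atoms by environment: 2× n (aromatic, X2) → match; 4× c (aromatic, X3) → no; 2× Br (X1) → no; 1× N (charge +1, X3) → no; 1× O (charge -1, X1) → no; 1× O (X1) → no; 1× Cl (X1) → no.
That gives 2 matching atoms.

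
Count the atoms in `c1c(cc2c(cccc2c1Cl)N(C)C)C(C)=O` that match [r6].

10

The query [r6] means: r6 matches atoms in a six-membered ring.
Check the 17 heavy atoms by environment: 10× c (aromatic, in 6-ring) → match; 1× N (acyclic) → no; 4× C (acyclic) → no; 1× Cl (acyclic) → no; 1× O (acyclic) → no.
That gives 10 matching atoms.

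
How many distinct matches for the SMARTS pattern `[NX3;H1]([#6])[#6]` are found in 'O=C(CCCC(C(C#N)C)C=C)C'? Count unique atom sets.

[NX3;H1]([#6])[#6] is the SMARTS for a secondary amine: a trivalent nitrogen with one H, bonded to two carbons.
No fragment in the molecule satisfies every constraint, giving 0 matches.

0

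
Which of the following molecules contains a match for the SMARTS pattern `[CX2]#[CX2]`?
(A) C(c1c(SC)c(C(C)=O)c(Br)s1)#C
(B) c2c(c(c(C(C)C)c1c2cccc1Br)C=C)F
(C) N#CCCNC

A

[CX2]#[CX2] describes a carbon-carbon triple bond (an alkyne).
(A) contains an ethynyl group (-C#CH), which satisfies every atom and bond constraint.
(B) has a vinyl group (-CH=CH2) but the C=C is a double bond; both carbons are CX3, not CX2.
(C) has a nitrile (-C#N) but the triple bond is C#N, not C#C.
So the answer is (A).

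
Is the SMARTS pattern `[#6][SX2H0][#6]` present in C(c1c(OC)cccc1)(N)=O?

No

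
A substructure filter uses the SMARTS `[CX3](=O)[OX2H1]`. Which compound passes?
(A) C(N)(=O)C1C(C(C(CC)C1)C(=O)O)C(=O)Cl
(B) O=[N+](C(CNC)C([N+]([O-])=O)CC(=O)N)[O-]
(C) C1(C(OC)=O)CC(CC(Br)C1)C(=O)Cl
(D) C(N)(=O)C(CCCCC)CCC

[CX3](=O)[OX2H1] describes an sp2 carbon double-bonded to O and single-bonded to an -OH oxygen (a carboxylic acid).
(A) contains a carboxylic acid group (-C(=O)OH), which satisfies every atom and bond constraint.
(B) has a primary amide (-C(=O)NH2) but the carbonyl is bonded to N, not to an -OH oxygen.
(C) has an acyl chloride (-C(=O)Cl) but the carbonyl is bonded to Cl, not to an -OH oxygen.
(D) has a primary amide (-C(=O)NH2) but the carbonyl is bonded to N, not to an -OH oxygen.
So the answer is (A).

A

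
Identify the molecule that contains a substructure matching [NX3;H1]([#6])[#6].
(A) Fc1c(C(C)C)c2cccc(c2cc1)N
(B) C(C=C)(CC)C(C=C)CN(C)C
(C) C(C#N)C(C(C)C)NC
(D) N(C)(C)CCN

[NX3;H1]([#6])[#6] describes a trivalent nitrogen with one H, bonded to two carbons (a secondary amine).
(A) has a primary amino group (-NH2) but the nitrogen has H2 and only one carbon neighbour.
(B) has a dimethylamino group (-N(CH3)2) but the nitrogen has H0, not H1.
(C) contains an N-methylamino group (-NHCH3), which satisfies every atom and bond constraint.
(D) has a primary amino group (-NH2) but the nitrogen has H2 and only one carbon neighbour.
So the answer is (C).

C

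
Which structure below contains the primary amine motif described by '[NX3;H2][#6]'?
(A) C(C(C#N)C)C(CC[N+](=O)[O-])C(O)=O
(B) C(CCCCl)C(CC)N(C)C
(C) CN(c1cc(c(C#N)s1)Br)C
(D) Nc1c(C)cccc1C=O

D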